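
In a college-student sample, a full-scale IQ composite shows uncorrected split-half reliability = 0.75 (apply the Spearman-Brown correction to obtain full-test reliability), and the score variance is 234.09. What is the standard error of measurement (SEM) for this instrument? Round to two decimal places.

5.78

SD = √234.09 ≃ 15.3000
Full-length reliability (Spearman-Brown) = 2(0.75)/(1+0.75) ≃ 0.8571
SEM = 15.3000 · √(1 − 0.8571) = 15.3000 · √0.1429 ≃ 15.3000 · 0.3780 ≃ 5.7829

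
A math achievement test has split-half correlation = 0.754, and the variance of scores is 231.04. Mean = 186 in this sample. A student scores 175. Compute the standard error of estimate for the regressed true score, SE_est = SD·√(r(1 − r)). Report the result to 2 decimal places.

SD = √231.04 ≈ 15.200
Spearman-Brown: r = 2(0.754) / (1 + 0.754) = 1.508 / 1.754 ≈ 0.860
SE_est = SD · √(r(1 − r)) = 15.200 · √0.121 ≈ 15.200 · 0.347 ≈ 5.278

5.28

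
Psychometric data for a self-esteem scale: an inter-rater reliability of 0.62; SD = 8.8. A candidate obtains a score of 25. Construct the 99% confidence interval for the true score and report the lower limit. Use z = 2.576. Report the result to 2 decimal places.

The standard error of measurement is 8.8000*√(1 − 0.6200) ≃ 8.8000*0.6164 ≃ 5.4247.
Half-width = 2.576*5.4247 ≃ 13.9740
Lower bound: 25 − 13.9740 = 11.0260

11.03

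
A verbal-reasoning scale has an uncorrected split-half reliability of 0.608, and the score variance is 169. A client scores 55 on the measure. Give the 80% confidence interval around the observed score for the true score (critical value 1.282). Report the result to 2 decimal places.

[46.77, 63.23]

SD = √169 ≈ 13.0000
r_full = 2·0.608 / (1 + 0.608) ≈ 0.7562
SEM = 13.0000·√(1 − 0.7562) ≈ 6.4186
Margin = 1.282 · 6.4186 ≈ 8.2287
CI = 55 ± 8.2287 → [46.7713, 63.2287]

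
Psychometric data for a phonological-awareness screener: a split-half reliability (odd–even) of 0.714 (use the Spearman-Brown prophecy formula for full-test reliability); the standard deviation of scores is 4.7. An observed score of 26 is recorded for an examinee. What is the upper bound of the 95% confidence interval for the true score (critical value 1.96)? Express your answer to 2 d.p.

29.76

Spearman-Brown: r = 2(0.714) / (1 + 0.714) = 1.4280 / 1.7140 ≈ 0.8331
The standard error of measurement is 4.7000×√(1 − 0.8331) ≈ 4.7000×0.4085 ≈ 1.9199.
Half-width = 1.96×1.9199 ≈ 3.7630
Upper bound: 26 + 3.7630 = 29.7630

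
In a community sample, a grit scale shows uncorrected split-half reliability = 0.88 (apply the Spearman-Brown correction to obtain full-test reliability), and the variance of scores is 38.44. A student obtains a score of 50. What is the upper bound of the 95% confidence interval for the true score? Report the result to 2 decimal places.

SD = √38.44 ≈ 6.2000
Spearman-Brown: r = 2(0.88) / (1 + 0.88) = 1.7600 / 1.8800 ≈ 0.9362
SEM = 6.2000×√(1 − 0.9362) ≈ 1.5664
1.96 × SEM ≈ 3.0701
Upper bound: 50 + 3.0701 = 53.0701

53.07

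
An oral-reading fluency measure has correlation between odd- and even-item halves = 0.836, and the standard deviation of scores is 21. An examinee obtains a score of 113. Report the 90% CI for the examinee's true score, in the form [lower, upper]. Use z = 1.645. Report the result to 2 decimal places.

Full-length reliability (Spearman-Brown) = 2(0.836)/(1+0.836) ≈ 0.9107
The standard error of measurement is 21.0000·√(1 − 0.9107) ≈ 21.0000·0.2989 ≈ 6.2763.
1.645 · SEM ≈ 10.3245
90% CI: 113 ± 10.3245 = [102.6755, 123.3245]

[102.68, 123.32]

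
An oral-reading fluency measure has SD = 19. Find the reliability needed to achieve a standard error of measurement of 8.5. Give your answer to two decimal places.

0.80

Required reliability = 1 − (SEM/SD)² = 1 − 0.2001 ≃ 0.7999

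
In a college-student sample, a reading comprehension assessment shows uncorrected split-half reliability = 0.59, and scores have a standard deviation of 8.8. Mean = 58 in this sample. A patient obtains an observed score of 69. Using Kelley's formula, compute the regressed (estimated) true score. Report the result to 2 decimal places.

66.16

Full-length reliability (Spearman-Brown) = 2(0.59)/(1+0.59) ≃ 0.742
T̂ = 0.742(69) + 0.258(58) ≃ 66.164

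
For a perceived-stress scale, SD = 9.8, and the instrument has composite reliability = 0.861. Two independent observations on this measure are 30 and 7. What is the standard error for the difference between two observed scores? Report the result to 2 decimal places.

5.17

SEM = 9.800*√(1 − 0.861) ≈ 3.654
SE_diff = SEM * √2 ≈ 3.654 * 1.414 ≈ 5.167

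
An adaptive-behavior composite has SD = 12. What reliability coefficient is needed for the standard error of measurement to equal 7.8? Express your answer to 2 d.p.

0.58

r = 1 − (7.80000/12)² ≈ 1 − 0.42250 ≈ 0.57750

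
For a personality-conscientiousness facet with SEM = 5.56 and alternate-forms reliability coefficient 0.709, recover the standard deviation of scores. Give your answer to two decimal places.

10.31

SD = 5.56 / √(1 − 0.709) ≈ 10.30691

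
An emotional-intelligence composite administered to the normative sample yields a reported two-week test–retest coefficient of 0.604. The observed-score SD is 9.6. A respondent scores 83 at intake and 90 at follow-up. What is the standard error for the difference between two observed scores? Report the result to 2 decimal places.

8.54

SEM = 9.600·√(1 − 0.604) ≈ 6.041
SE_diff = √2 · SEM ≈ 8.543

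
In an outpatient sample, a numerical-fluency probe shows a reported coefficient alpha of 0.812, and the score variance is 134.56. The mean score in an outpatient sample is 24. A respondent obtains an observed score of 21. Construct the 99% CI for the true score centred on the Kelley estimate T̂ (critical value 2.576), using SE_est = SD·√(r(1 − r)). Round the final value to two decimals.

[9.89, 33.24]

σ = 134.56^(1/2) = 11.6000
T̂ = 0.8120(21) + 0.1880(24) ≃ 21.5640
SE_est = SD * √(r(1 − r)) = 11.6000 * √0.1527 ≃ 11.6000 * 0.3907 ≃ 4.5323
CI = 21.5640 ± 2.576 * 4.5323 → [9.8889, 33.2391]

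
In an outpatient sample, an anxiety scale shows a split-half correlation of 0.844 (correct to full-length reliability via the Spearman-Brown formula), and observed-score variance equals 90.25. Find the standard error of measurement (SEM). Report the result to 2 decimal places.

SD = √90.25 = 9.5000
r_full = 2·0.844 / (1 + 0.844) ≈ 0.9154
SEM = 9.5000 · √(1 − 0.9154) = 9.5000 · √0.0846 ≈ 9.5000 · 0.2909 ≈ 2.7632

2.76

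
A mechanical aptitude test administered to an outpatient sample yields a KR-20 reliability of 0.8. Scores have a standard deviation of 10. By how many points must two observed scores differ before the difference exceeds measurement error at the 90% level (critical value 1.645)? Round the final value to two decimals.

10.40

SEM = 10.0000·√(1 − 0.8000) ≈ 4.4721
Standard error of the difference = 4.4721·√2 ≈ 6.3246
Smallest detectable difference = 1.645·6.3246 ≈ 10.4039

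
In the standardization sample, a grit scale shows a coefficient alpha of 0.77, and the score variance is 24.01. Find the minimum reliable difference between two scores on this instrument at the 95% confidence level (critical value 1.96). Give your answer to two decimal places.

6.51

SD = √24.01 ≈ 4.9000
SEM = 4.9000×√(1 − 0.7700) ≈ 2.3500
SE_diff = √2 × SEM ≈ 3.3233
Smallest detectable difference = 1.96×3.3233 ≈ 6.5137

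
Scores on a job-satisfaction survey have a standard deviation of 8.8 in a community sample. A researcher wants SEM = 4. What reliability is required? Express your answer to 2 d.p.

r = 1 − (SEM / SD)² = 1 − (4.000 / 8.8)² ≈ 1 − 0.207 ≈ 0.793

0.79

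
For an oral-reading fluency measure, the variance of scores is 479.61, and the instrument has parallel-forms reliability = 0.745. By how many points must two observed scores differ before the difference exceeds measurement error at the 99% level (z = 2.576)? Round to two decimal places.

σ = 479.61^(1/2) = 21.900
SEM = 21.900 · √(1 − 0.745) = 21.900 · √0.255 ≈ 21.900 · 0.505 ≈ 11.059
SE_diff = SEM · √2 ≈ 11.059 · 1.414 ≈ 15.640
Smallest detectable difference = 2.576·15.640 ≈ 40.288

40.29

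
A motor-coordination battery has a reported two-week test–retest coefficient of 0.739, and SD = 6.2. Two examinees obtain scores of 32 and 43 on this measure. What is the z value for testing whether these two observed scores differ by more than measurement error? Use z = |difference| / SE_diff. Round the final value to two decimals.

SEM = 6.20000 * √(1 − 0.73900) = 6.20000 * √0.26100 ≈ 6.20000 * 0.51088 ≈ 3.16747
SE_diff = √2 * SEM ≈ 4.47947
z = |32 − 43| / 4.47947 = 11 / 4.47947 ≈ 2.45565

2.46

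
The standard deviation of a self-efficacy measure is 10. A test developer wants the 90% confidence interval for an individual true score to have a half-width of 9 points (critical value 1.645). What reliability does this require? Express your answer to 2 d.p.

Required SEM = 9 / 1.645 ≈ 5.4711
r = 1 − (SEM / SD)² = 1 − (5.4711 / 10)² ≈ 1 − 0.2993 ≈ 0.7007

0.70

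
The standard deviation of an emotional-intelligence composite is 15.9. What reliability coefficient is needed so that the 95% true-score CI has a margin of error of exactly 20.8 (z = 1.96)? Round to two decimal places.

SEM needed = half-width / z = 20.8/1.96 ≃ 10.61224
r = 1 − (10.61224/15.9)² ≃ 1 − 0.44547 ≃ 0.55453

0.55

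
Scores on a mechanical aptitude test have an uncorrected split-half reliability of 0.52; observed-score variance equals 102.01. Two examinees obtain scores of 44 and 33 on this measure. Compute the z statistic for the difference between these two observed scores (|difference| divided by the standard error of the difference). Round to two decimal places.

1.37

SD = √102.01 = 10.100
Full-length reliability (Spearman-Brown) = 2(0.52)/(1+0.52) ≃ 0.684
SEM = 10.100 * √(1 − 0.684) = 10.100 * √0.316 ≃ 10.100 * 0.562 ≃ 5.676
SE_diff = SEM * √2 ≃ 5.676 * 1.414 ≃ 8.027
z = |44 − 33| / 8.027 = 11 / 8.027 ≃ 1.370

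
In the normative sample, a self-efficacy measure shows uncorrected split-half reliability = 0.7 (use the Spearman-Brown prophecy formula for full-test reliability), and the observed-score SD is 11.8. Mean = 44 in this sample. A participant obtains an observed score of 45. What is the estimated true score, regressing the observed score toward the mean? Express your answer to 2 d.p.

Spearman-Brown: r = 2(0.7) / (1 + 0.7) = 1.400 / 1.700 ≃ 0.824
Estimated true score = 0.824·45 + (1 − 0.824)·44 ≃ 44.824

44.82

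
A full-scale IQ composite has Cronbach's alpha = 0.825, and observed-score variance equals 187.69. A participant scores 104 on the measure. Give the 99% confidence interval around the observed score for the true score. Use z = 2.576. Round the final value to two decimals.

SD = √187.69 = 13.7000
SEM = 13.7000·√(1 − 0.8250) ≈ 5.7311
Half-width = 2.576·5.7311 ≈ 14.7634
99% CI: 104 ± 14.7634 = [89.2366, 118.7634]

[89.24, 118.76]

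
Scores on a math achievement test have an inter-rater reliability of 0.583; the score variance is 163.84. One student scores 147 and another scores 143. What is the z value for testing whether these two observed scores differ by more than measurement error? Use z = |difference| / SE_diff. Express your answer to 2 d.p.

SD = √163.84 = 12.80000
SEM = 12.80000×√(1 − 0.58300) ≈ 8.26567
SE_diff = √2 × SEM ≈ 11.68942
z = 4 / 11.68942 ≈ 0.34219

0.34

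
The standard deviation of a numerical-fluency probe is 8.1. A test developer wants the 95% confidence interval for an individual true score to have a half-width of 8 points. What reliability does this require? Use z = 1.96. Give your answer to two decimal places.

0.75

Required SEM = 8 / 1.96 ≈ 4.0816
Required reliability = 1 − (SEM/SD)² = 1 − 0.2539 ≈ 0.7461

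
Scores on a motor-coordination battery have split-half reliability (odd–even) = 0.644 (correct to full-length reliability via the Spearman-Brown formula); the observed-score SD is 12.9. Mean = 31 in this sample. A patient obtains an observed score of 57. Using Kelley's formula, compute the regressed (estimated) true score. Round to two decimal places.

51.37

r_full = 2·0.644 / (1 + 0.644) ≃ 0.78345
T̂ = 0.78345(57) + 0.21655(31) ≃ 51.36983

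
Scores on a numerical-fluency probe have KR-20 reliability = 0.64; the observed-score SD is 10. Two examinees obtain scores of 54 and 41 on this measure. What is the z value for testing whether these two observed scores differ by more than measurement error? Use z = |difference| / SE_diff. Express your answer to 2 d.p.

1.53

SEM = 10.000×√(1 − 0.640) ≈ 6.000
SE_diff = √2 × SEM ≈ 8.485
z = 13 / 8.485 ≈ 1.532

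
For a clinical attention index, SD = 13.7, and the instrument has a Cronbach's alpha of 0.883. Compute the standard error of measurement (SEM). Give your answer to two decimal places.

The standard error of measurement is 13.7000·√(1 − 0.8830) ≈ 13.7000·0.3421 ≈ 4.6861.

4.69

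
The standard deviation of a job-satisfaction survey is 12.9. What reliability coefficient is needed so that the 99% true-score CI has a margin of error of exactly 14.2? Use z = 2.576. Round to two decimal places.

Required SEM = 14.2 / 2.576 ≈ 5.51242
r = 1 − (5.51242/12.9)² ≈ 1 − 0.18260 ≈ 0.81740

0.82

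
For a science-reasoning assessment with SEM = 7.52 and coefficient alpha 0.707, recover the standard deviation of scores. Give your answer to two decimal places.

σ = SEM·(1 − r)^(−1/2) ≃ 7.52·1.84742 ≃ 13.89262

13.89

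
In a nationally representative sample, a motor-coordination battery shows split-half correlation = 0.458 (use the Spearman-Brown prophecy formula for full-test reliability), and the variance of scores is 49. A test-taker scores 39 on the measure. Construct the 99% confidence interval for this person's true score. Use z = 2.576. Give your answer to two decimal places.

SD = √49 ≈ 7.0000
r_full = 2·0.458 / (1 + 0.458) ≈ 0.6283
SEM = 7.0000 * √(1 − 0.6283) = 7.0000 * √0.3717 ≈ 7.0000 * 0.6097 ≈ 4.2679
Margin = 2.576 * 4.2679 ≈ 10.9942
99% CI: 39 ± 10.9942 = [28.0058, 49.9942]

[28.01, 49.99]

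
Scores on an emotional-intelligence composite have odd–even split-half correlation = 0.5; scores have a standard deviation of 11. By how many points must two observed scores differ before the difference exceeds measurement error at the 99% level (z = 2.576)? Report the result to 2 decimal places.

r_full = 2·0.5 / (1 + 0.5) ≈ 0.6667
SEM = 11.0000·√(1 − 0.6667) ≈ 6.3509
SE_diff = SEM · √2 ≈ 6.3509 · 1.4142 ≈ 8.9815
Smallest detectable difference = 2.576·8.9815 ≈ 23.1362

23.14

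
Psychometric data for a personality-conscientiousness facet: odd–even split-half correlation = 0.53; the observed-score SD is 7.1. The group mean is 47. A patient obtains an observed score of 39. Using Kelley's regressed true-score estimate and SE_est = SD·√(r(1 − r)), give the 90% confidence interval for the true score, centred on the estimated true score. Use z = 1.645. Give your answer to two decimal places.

[36.07, 46.85]

r_full = 2·0.53 / (1 + 0.53) ≈ 0.69281
Estimated true score = 0.69281*39 + (1 − 0.69281)*47 ≈ 41.45752
SE_est = SD * √(r(1 − r)) = 7.10000 * √0.21282 ≈ 7.10000 * 0.46133 ≈ 3.27543
90% CI: 41.45752 ± 5.38809 ≈ (36.06943, 46.84560)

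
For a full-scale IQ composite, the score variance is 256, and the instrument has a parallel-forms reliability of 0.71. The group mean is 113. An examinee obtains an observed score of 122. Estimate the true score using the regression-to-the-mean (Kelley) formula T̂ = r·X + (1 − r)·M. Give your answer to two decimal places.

119.39

T̂ = r·X + (1 − r)·M = 0.710·122 + 0.290·113 = 86.620 + 32.770 ≈ 119.390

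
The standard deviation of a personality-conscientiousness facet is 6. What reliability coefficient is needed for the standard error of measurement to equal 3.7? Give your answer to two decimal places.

0.62

r = 1 − (SEM / SD)² = 1 − (3.700 / 6)² ≈ 1 − 0.380 ≈ 0.620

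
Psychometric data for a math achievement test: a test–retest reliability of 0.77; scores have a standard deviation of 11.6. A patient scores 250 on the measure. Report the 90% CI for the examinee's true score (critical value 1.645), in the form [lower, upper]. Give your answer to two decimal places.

SEM = 11.6000*√(1 − 0.7700) ≈ 5.5632
1.645 * SEM ≈ 9.1514
90% CI: 250 ± 9.1514 = [240.8486, 259.1514]

[240.85, 259.15]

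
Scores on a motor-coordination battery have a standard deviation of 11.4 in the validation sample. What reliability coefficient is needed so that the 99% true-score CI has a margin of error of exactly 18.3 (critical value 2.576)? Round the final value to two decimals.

SEM needed = half-width / z = 18.3/2.576 ≃ 7.10404
Required reliability = 1 − (SEM/SD)² = 1 − 0.38833 ≃ 0.61167

0.61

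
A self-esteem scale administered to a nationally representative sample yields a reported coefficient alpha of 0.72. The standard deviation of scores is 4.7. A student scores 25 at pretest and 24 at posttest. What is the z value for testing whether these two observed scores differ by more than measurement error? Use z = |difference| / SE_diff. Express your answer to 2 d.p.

0.28

SEM = 4.7000 * √(1 − 0.7200) = 4.7000 * √0.2800 ≈ 4.7000 * 0.5292 ≈ 2.4870
SE_diff = √2 * SEM ≈ 3.5172
z = |25 − 24| / 3.5172 = 1 / 3.5172 ≈ 0.2843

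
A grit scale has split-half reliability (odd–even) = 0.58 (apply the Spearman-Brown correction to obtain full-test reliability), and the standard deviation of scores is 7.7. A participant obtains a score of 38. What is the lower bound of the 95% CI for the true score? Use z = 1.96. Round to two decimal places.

30.22

Spearman-Brown: r = 2(0.58) / (1 + 0.58) = 1.160 / 1.580 ≈ 0.734
SEM = 7.700·√(1 − 0.734) ≈ 3.970
1.96 · SEM ≈ 7.781
Lower limit = 38 − 7.781 ≈ 30.219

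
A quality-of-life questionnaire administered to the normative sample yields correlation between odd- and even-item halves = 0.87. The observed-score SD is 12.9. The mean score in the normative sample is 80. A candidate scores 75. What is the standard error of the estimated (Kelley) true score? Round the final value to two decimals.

Full-length reliability (Spearman-Brown) = 2(0.87)/(1+0.87) ≃ 0.930
SE_est = SD × √(r(1 − r)) = 12.900 × √0.065 ≃ 12.900 × 0.254 ≃ 3.281

3.28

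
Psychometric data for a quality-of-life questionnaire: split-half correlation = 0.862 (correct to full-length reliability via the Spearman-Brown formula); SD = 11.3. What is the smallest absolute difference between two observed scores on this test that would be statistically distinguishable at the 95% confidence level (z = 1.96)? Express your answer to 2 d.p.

8.53

Full-length reliability (Spearman-Brown) = 2(0.862)/(1+0.862) ≈ 0.926
The standard error of measurement is 11.300*√(1 − 0.926) ≈ 11.300*0.272 ≈ 3.076.
SE_diff = SEM * √2 ≈ 3.076 * 1.414 ≈ 4.351
Minimum reliable difference = 1.96 * SE_diff ≈ 1.96 * 4.351 ≈ 8.527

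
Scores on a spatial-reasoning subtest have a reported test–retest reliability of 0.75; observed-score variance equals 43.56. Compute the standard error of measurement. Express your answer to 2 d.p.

SD = √43.56 = 6.60000
SEM = 6.60000×√(1 − 0.75000) ≈ 3.30000

3.30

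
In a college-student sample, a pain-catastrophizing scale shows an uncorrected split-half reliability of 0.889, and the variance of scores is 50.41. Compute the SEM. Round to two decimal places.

SD = √50.41 = 7.1000
r_full = 2·0.889 / (1 + 0.889) ≈ 0.9412
SEM = 7.1000 · √(1 − 0.9412) = 7.1000 · √0.0588 ≈ 7.1000 · 0.2424 ≈ 1.7211

1.72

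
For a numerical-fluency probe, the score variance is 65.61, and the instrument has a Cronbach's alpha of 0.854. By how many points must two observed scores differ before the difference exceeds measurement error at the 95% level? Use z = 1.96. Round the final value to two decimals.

SD = √65.61 ≈ 8.100
SEM = 8.100 * √(1 − 0.854) = 8.100 * √0.146 ≈ 8.100 * 0.382 ≈ 3.095
Standard error of the difference = 3.095·√2 ≈ 4.377
Smallest detectable difference = 1.96*4.377 ≈ 8.579

8.58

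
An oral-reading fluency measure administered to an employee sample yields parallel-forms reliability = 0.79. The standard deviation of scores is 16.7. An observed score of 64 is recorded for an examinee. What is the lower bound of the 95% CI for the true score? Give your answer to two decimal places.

49.00

The standard error of measurement is 16.700×√(1 − 0.790) ≈ 16.700×0.458 ≈ 7.653.
Half-width = 1.96×7.653 ≈ 15.000
Lower bound: 64 − 15.000 = 49.000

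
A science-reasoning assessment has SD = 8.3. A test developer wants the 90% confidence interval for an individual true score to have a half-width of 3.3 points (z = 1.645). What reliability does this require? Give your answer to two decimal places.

SEM needed = half-width / z = 3.3/1.645 ≈ 2.006
r = 1 − (2.006/8.3)² ≈ 1 − 0.058 ≈ 0.942

0.94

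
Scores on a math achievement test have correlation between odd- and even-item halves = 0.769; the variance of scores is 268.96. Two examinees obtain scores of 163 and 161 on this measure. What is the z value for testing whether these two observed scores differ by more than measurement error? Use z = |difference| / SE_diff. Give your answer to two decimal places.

0.24

σ = 268.96^(1/2) = 16.40000
r_full = 2·0.769 / (1 + 0.769) ≈ 0.86942
SEM = 16.40000*√(1 − 0.86942) ≈ 5.92633
SE_diff = SEM * √2 ≈ 5.92633 * 1.41421 ≈ 8.38110
z = |163 − 161| / 8.38110 = 2 / 8.38110 ≈ 0.23863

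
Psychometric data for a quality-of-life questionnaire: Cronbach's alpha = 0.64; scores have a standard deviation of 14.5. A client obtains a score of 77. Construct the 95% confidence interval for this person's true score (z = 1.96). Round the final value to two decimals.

[59.95, 94.05]

The standard error of measurement is 14.50000×√(1 − 0.64000) ≈ 14.50000×0.60000 ≈ 8.70000.
Half-width = 1.96×8.70000 ≈ 17.05200
Interval: (59.94800, 94.05200)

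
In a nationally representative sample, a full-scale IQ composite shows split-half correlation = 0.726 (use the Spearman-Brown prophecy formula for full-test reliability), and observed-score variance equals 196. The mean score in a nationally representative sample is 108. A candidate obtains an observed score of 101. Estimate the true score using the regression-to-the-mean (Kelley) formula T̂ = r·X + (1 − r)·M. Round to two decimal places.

102.11

r_full = 2·0.726 / (1 + 0.726) ≈ 0.8413
T̂ = r·X + (1 − r)·M = 0.8413*101 + 0.1587*108 ≈ 84.9664 + 17.1448 ≈ 102.1112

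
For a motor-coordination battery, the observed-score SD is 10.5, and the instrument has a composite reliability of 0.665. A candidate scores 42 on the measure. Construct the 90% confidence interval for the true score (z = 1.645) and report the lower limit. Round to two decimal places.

The standard error of measurement is 10.5000·√(1 − 0.6650) ≃ 10.5000·0.5788 ≃ 6.0773.
Margin = 1.645 · 6.0773 ≃ 9.9972
Lower bound: 42 − 9.9972 = 32.0028

32.00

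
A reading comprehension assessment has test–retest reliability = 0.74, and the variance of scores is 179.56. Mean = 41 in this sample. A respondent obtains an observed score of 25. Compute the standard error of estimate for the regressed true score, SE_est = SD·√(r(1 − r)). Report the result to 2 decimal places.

SD = √179.56 ≈ 13.4000
SE_est = SD * √(r(1 − r)) = 13.4000 * √0.1924 ≈ 13.4000 * 0.4386 ≈ 5.8777

5.88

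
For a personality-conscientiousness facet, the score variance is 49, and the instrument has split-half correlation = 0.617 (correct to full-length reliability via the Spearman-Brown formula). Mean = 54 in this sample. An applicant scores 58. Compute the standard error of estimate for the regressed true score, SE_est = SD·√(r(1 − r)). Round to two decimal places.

SD = √49 ≈ 7.000
Spearman-Brown: r = 2(0.617) / (1 + 0.617) = 1.234 / 1.617 ≈ 0.763
SE_est = 7.000·√(0.763·0.237) ≈ 2.976

2.98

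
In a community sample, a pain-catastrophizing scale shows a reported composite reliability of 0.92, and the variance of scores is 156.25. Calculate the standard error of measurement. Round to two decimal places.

3.54

σ = 156.25^(1/2) = 12.5000
SEM = 12.5000 × √(1 − 0.9200) = 12.5000 × √0.0800 ≃ 12.5000 × 0.2828 ≃ 3.5355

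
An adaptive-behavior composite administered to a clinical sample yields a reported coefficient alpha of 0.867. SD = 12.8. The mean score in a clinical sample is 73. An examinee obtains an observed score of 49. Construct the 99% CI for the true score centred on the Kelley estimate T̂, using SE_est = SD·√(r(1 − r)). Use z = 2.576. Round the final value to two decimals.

[41.00, 63.39]

T̂ = r·X + (1 − r)·M = 0.8670·49 + 0.1330·73 = 42.4830 + 9.7090 ≈ 52.1920
SE_est = 12.8000·√[r(1 − r)] ≈ 4.3466
99% CI: 52.1920 ± 11.1967 ≈ (40.9953, 63.3887)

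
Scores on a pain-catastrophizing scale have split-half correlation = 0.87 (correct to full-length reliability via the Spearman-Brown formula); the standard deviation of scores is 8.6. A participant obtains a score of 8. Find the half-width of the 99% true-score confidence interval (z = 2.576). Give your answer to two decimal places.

r_full = 2·0.87 / (1 + 0.87) ≈ 0.9305
The standard error of measurement is 8.6000*√(1 − 0.9305) ≈ 8.6000*0.2637 ≈ 2.2675.
Half-width = 2.576*2.2675 ≈ 5.8411

5.84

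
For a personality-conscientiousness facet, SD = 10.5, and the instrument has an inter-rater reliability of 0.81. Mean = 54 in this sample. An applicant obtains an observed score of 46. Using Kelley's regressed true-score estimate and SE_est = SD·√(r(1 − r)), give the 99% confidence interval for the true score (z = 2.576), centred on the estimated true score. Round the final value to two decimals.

Estimated true score = 0.8100·46 + (1 − 0.8100)·54 ≈ 47.5200
SE_est = SD · √(r(1 − r)) = 10.5000 · √0.1539 ≈ 10.5000 · 0.3923 ≈ 4.1192
99% CI: 47.5200 ± 10.6110 ≈ (36.9090, 58.1310)

[36.91, 58.13]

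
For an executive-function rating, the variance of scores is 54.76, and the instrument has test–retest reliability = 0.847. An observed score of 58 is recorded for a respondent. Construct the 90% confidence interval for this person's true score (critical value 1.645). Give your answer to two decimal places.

[53.24, 62.76]

SD = √54.76 ≈ 7.400
The standard error of measurement is 7.400·√(1 − 0.847) ≈ 7.400·0.391 ≈ 2.895.
Margin = 1.645 · 2.895 ≈ 4.761
90% CI: 58 ± 4.761 = [53.239, 62.761]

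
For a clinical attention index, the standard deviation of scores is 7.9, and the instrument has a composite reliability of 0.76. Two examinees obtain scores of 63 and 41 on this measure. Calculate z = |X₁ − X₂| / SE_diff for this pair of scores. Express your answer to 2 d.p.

SEM = 7.90000 * √(1 − 0.76000) = 7.90000 * √0.24000 ≈ 7.90000 * 0.48990 ≈ 3.87019
SE_diff = SEM * √2 ≈ 3.87019 * 1.41421 ≈ 5.47328
z = |63 − 41| / 5.47328 = 22 / 5.47328 ≈ 4.01953

4.02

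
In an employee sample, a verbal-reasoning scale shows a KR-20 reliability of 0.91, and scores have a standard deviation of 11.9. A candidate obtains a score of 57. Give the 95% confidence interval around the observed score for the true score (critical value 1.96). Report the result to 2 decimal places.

SEM = 11.90000*√(1 − 0.91000) ≈ 3.57000
Half-width = 1.96*3.57000 ≈ 6.99720
95% CI: 57 ± 6.99720 = [50.00280, 63.99720]

[50.00, 64.00]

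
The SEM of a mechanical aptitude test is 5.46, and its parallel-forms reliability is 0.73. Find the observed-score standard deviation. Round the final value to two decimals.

SD = SEM / √(1 − r) = 5.46 / √0.270 ≃ 5.46 / 0.520 ≃ 10.508

10.51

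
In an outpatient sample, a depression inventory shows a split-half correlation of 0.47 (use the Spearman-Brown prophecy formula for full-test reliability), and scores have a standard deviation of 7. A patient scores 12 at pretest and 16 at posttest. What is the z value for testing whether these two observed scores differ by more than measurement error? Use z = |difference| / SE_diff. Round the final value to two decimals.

0.67

r_full = 2·0.47 / (1 + 0.47) ≈ 0.63946
SEM = 7.00000 × √(1 − 0.63946) = 7.00000 × √0.36054 ≈ 7.00000 × 0.60045 ≈ 4.20317
Standard error of the difference = 4.20317·√2 ≈ 5.94418
z = 4 / 5.94418 ≈ 0.67293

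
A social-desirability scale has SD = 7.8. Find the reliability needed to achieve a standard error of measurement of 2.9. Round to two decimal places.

Required reliability = 1 − (SEM/SD)² = 1 − 0.138 ≈ 0.862

0.86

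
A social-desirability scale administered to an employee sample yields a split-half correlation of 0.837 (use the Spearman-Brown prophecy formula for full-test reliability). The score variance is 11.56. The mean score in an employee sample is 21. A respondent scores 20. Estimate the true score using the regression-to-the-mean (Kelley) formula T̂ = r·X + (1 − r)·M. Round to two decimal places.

r_full = 2·0.837 / (1 + 0.837) ≈ 0.911
T̂ = 0.911(20) + 0.089(21) ≈ 20.089

20.09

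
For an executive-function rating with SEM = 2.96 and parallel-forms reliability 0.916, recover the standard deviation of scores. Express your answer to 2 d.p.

σ = SEM·(1 − r)^(−1/2) ≃ 2.96·3.450 ≃ 10.213

10.21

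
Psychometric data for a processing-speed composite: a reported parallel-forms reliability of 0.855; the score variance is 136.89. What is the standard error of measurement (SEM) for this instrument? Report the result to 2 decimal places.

4.46

σ = 136.89^(1/2) = 11.700
The standard error of measurement is 11.700×√(1 − 0.855) ≈ 11.700×0.381 ≈ 4.455.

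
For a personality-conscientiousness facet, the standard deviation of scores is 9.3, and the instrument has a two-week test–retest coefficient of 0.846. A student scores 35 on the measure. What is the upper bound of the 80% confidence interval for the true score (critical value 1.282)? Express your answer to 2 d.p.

39.68

SEM = 9.300 * √(1 − 0.846) = 9.300 * √0.154 ≃ 9.300 * 0.392 ≃ 3.650
Half-width = 1.282*3.650 ≃ 4.679
Upper limit = 35 + 4.679 ≃ 39.679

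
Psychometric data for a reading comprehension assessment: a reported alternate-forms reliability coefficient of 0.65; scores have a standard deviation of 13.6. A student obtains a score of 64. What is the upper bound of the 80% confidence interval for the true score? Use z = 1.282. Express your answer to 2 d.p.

74.31

SEM = 13.6000 * √(1 − 0.6500) = 13.6000 * √0.3500 ≃ 13.6000 * 0.5916 ≃ 8.0459
1.282 * SEM ≃ 10.3148
Upper bound: 64 + 10.3148 = 74.3148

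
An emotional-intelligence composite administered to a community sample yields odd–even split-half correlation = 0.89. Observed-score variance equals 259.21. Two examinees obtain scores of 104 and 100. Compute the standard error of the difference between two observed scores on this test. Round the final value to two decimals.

SD = √259.21 ≈ 16.1000
r_full = 2·0.89 / (1 + 0.89) ≈ 0.9418
The standard error of measurement is 16.1000×√(1 − 0.9418) ≈ 16.1000×0.2412 ≈ 3.8841.
Standard error of the difference = 3.8841·√2 ≈ 5.4930

5.49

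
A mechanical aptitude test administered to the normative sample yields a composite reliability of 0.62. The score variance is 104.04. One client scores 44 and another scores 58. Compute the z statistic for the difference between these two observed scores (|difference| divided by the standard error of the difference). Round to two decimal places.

1.57

SD = √104.04 = 10.20000
The standard error of measurement is 10.20000·√(1 − 0.62000) ≈ 10.20000·0.61644 ≈ 6.28770.
Standard error of the difference = 6.28770·√2 ≈ 8.89215
z = |44 − 58| / 8.89215 = 14 / 8.89215 ≈ 1.57442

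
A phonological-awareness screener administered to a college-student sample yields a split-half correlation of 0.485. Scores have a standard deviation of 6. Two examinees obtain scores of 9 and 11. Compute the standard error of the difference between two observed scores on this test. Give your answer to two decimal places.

r_full = 2·0.485 / (1 + 0.485) ≃ 0.6532
SEM = 6.0000 * √(1 − 0.6532) = 6.0000 * √0.3468 ≃ 6.0000 * 0.5889 ≃ 3.5334
SE_diff = √2 * SEM ≃ 4.9970

5.00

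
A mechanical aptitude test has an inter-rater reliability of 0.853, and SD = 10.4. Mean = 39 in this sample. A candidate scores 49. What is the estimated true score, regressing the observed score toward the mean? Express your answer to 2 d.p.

Estimated true score = 0.8530·49 + (1 − 0.8530)·39 ≈ 47.5300

47.53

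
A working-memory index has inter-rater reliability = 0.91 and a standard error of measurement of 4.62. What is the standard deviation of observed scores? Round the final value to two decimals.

σ = SEM·(1 − r)^(−1/2) ≃ 4.62*3.333 ≃ 15.400

15.40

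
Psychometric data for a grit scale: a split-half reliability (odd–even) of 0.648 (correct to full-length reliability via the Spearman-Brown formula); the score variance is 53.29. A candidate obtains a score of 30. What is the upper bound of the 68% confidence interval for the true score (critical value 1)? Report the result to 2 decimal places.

33.37

σ = 53.29^(1/2) = 7.3000
Full-length reliability (Spearman-Brown) = 2(0.648)/(1+0.648) ≃ 0.7864
SEM = 7.3000 * √(1 − 0.7864) = 7.3000 * √0.2136 ≃ 7.3000 * 0.4622 ≃ 3.3738
Half-width = 1*3.3738 ≃ 3.3738
Upper limit = 30 + 3.3738 ≃ 33.3738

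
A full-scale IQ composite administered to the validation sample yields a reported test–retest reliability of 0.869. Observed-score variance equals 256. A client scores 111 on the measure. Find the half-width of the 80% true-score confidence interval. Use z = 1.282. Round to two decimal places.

7.42

σ = 256^(1/2) = 16.00000
The standard error of measurement is 16.00000·√(1 − 0.86900) ≈ 16.00000·0.36194 ≈ 5.79103.
1.282 · SEM ≈ 7.42410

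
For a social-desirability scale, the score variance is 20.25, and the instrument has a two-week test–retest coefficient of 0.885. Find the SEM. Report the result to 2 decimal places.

σ = 20.25^(1/2) = 4.50000
SEM = 4.50000·√(1 − 0.88500) ≃ 1.52602

1.53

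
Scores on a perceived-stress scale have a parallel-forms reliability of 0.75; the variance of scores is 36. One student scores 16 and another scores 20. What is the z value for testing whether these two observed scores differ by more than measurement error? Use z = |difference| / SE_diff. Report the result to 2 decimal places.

0.94

SD = √36 = 6.000
SEM = 6.000·√(1 − 0.750) ≃ 3.000
Standard error of the difference = 3.000·√2 ≃ 4.243
z = |16 − 20| / 4.243 = 4 / 4.243 ≃ 0.943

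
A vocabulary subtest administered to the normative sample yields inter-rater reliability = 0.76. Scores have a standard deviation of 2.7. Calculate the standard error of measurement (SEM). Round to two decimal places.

SEM = 2.700 · √(1 − 0.760) = 2.700 · √0.240 ≈ 2.700 · 0.490 ≈ 1.323

1.32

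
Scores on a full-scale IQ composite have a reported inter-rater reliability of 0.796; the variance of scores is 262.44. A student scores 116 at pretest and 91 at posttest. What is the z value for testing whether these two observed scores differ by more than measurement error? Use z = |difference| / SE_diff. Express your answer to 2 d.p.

SD = √262.44 ≈ 16.20000
The standard error of measurement is 16.20000·√(1 − 0.79600) ≈ 16.20000·0.45166 ≈ 7.31695.
Standard error of the difference = 7.31695·√2 ≈ 10.34773
z = |116 − 91| / 10.34773 = 25 / 10.34773 ≈ 2.41599

2.42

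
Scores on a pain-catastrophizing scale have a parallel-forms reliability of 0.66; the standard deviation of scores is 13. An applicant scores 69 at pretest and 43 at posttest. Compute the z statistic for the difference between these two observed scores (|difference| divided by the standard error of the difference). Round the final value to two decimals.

2.43

SEM = 13.0000×√(1 − 0.6600) ≈ 7.5802
SE_diff = SEM × √2 ≈ 7.5802 × 1.4142 ≈ 10.7201
z = |69 − 43| / 10.7201 = 26 / 10.7201 ≈ 2.4254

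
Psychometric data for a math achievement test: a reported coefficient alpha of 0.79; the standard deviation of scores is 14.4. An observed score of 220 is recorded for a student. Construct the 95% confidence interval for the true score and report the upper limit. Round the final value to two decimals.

232.93

SEM = 14.400 × √(1 − 0.790) = 14.400 × √0.210 ≃ 14.400 × 0.458 ≃ 6.599
Margin = 1.96 × 6.599 ≃ 12.934
Upper limit = 220 + 12.934 ≃ 232.934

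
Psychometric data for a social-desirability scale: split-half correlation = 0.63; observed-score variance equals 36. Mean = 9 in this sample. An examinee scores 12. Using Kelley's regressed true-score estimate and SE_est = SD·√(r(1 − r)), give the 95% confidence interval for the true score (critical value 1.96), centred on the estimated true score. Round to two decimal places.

[6.39, 16.25]

SD = √36 ≈ 6.000
Spearman-Brown: r = 2(0.63) / (1 + 0.63) = 1.260 / 1.630 ≈ 0.773
T̂ = 0.773(12) + 0.227(9) ≈ 11.319
SE_est = 6.000·√[r(1 − r)] ≈ 2.513
95% CI: 11.319 ± 4.926 ≈ (6.393, 16.245)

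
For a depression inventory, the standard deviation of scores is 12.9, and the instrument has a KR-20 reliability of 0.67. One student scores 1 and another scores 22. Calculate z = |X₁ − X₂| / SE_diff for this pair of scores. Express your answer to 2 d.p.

SEM = 12.9000 × √(1 − 0.6700) = 12.9000 × √0.3300 ≈ 12.9000 × 0.5745 ≈ 7.4105
SE_diff = SEM × √2 ≈ 7.4105 × 1.4142 ≈ 10.4800
z = 21 / 10.4800 ≈ 2.0038

2.00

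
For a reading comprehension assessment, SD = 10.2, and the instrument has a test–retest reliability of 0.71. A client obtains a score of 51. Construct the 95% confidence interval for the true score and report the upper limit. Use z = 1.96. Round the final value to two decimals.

61.77

SEM = 10.20000 × √(1 − 0.71000) = 10.20000 × √0.29000 ≈ 10.20000 × 0.53852 ≈ 5.49287
Half-width = 1.96×5.49287 ≈ 10.76602
Upper limit = 51 + 10.76602 ≈ 61.76602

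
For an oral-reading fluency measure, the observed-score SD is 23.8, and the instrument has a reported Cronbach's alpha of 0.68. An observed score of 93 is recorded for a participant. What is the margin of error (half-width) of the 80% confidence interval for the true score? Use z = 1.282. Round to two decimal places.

SEM = 23.800 * √(1 − 0.680) = 23.800 * √0.320 ≃ 23.800 * 0.566 ≃ 13.463
Margin = 1.282 * 13.463 ≃ 17.260

17.26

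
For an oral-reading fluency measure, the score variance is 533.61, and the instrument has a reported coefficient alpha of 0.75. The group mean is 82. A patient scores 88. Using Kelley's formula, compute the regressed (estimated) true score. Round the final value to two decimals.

T̂ = r·X + (1 − r)·M = 0.750×88 + 0.250×82 = 66.000 + 20.500 ≈ 86.500

86.50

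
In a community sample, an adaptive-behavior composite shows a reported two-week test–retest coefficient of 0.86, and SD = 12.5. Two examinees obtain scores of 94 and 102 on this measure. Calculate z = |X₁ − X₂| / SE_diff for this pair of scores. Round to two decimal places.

SEM = 12.50000 · √(1 − 0.86000) = 12.50000 · √0.14000 ≈ 12.50000 · 0.37417 ≈ 4.67707
SE_diff = SEM · √2 ≈ 4.67707 · 1.41421 ≈ 6.61438
z = |94 − 102| / 6.61438 = 8 / 6.61438 ≈ 1.20949

1.21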